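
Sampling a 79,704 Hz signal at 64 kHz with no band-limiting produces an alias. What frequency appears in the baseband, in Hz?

15,704 Hz

Nyquist = 64,000/2 = 32,000 Hz; 79,704 Hz exceeds it.
Alias = |79,704 − 1×64,000| = |79,704 − 64,000| = 15,704 Hz.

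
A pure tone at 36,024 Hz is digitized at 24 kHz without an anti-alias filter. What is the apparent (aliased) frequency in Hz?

Nyquist = 24,000/2 = 12,000 Hz; 36,024 Hz exceeds it.
Alias = |36,024 − 2×24,000| = |36,024 − 48,000| = 11,976 Hz.

11,976 Hz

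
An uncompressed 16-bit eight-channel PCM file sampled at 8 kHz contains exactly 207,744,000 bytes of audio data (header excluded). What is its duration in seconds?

1,623 seconds

Byte rate = 8,000 × 2 × 8 = 128,000 bytes/s.
Duration = 207,744,000 / 128,000 = 1,623 s.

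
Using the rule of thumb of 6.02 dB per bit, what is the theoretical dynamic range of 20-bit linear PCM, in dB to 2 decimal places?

20 × 6.02 = 120.40 dB.

120.40 dB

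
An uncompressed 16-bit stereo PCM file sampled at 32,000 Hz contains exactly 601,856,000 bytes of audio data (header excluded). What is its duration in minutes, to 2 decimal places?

Byte rate = 32,000 × 2 × 2 = 128,000 bytes/s.
Duration = 601,856,000 / 128,000 = 4,702 s.
4,702 s / 60 = 78.37 minutes.

78.37 minutes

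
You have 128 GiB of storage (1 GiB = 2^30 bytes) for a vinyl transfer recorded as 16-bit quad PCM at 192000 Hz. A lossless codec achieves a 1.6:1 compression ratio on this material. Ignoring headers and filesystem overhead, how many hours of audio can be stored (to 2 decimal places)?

39.77 hours

Uncompressed byte rate = 192,000 × 2 × 4 = 1,536,000 bytes/s.
After 1.6:1 compression, effective rate ≈ 960000 bytes/s.
Capacity = 128 × 1,073,741,824 = 137,438,953,472 bytes.
137,438,953,472 / effective rate ≈ 143165.58 s → 39.77 hours.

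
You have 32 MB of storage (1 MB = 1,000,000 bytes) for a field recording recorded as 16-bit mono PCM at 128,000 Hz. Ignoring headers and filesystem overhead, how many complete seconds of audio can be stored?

Uncompressed byte rate = 128,000 × 2 × 1 = 256,000 bytes/s.
Capacity = 32 × 1,000,000 = 32,000,000 bytes.
32,000,000 / 256,000 ≈ 125 s → 125 seconds.

125 seconds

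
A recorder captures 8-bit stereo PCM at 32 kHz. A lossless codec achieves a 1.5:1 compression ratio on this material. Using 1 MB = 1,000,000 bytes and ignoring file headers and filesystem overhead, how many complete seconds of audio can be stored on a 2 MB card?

Uncompressed byte rate = 32,000 × 1 × 2 = 64,000 bytes/s.
After 1.5:1 compression, effective rate ≈ 42666.67 bytes/s.
Capacity = 2 × 1,000,000 = 2,000,000 bytes.
2,000,000 / effective rate ≈ 46.88 s → 46 seconds.

46 seconds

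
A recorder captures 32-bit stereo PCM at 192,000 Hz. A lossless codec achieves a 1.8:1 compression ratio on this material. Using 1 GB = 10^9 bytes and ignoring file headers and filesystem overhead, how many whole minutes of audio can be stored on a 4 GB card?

78 minutes

Uncompressed byte rate = 192,000 × 4 × 2 = 1,536,000 bytes/s.
After 1.8:1 compression, effective rate ≈ 853333.33 bytes/s.
Capacity = 4 × 1,000,000,000 = 4,000,000,000 bytes.
4,000,000,000 / effective rate ≈ 4687.5 s → 78 minutes.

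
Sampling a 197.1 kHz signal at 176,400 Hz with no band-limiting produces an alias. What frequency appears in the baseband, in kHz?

Nyquist = 176,400/2 = 88,200 Hz; 197,100 Hz exceeds it.
Alias = |197,100 − 1×176,400| = |197,100 − 176,400| = 20,700 Hz = 20.7 kHz.

20.7 kHz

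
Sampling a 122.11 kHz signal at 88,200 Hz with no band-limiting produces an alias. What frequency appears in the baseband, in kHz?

33.91 kHz

Nyquist = 88,200/2 = 44,100 Hz; 122,110 Hz exceeds it.
Alias = |122,110 − 1×88,200| = |122,110 − 88,200| = 33,910 Hz = 33.91 kHz.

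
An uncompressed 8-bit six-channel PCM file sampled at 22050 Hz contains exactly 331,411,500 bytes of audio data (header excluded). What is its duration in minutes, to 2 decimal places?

Byte rate = 22,050 × 1 × 6 = 132,300 bytes/s.
Duration = 331,411,500 / 132,300 = 2,505 s.
2,505 s / 60 = 41.75 minutes.

41.75 minutes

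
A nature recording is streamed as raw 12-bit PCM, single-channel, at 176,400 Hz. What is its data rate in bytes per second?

264,600 bytes/s

Bit rate = 176,400 × 12 × 1 = 2,116,800 bits/s.
2,116,800 / 8 = 264,600 bytes/s.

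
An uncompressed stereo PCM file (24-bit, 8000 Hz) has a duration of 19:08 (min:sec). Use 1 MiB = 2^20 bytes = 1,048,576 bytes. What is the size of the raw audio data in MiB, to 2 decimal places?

52.55 MiB

Duration = 19:08 (min:sec) = 1,148 s.
Bytes = 8,000 samples/s × 1,148 s × 3 bytes/sample × 2 ch = 55,104,000 bytes.
55,104,000 / 1,048,576 = 52.55 MiB.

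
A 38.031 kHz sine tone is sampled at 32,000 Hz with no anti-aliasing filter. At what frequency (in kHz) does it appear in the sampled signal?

6.031 kHz

Nyquist = 32,000/2 = 16,000 Hz; 38,031 Hz exceeds it.
Alias = |38,031 − 1×32,000| = |38,031 − 32,000| = 6,031 Hz = 6.031 kHz.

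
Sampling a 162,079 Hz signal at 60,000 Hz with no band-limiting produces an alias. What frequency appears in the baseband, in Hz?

Nyquist = 60,000/2 = 30,000 Hz; 162,079 Hz exceeds it.
Alias = |162,079 − 3×60,000| = |162,079 − 180,000| = 17,921 Hz.

17,921 Hz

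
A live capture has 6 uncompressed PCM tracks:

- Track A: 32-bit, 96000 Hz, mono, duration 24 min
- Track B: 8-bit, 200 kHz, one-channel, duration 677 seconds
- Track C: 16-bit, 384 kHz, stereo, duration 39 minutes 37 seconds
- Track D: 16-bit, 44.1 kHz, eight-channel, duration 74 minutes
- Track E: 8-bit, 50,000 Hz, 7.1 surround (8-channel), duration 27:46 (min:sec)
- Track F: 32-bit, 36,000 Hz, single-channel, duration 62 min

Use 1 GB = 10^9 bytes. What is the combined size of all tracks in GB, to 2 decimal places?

Track A: 24 min = 1,440 s; 96,000 × 1,440 × 4 × 1 = 552,960,000 bytes.
Track B: 200,000 × 677 × 1 × 1 = 135,400,000 bytes.
Track C: 39 minutes 37 seconds = 2,377 s; 384,000 × 2,377 × 2 × 2 = 3,651,072,000 bytes.
Track D: 74 minutes = 4,440 s; 44,100 × 4,440 × 2 × 8 = 3,132,864,000 bytes.
Track E: 27:46 (min:sec) = 1,666 s; 50,000 × 1,666 × 1 × 8 = 666,400,000 bytes.
Track F: 62 min = 3,720 s; 36,000 × 3,720 × 4 × 1 = 535,680,000 bytes.
Total = 8,674,376,000 bytes = 8.67 GB.

8.67 GB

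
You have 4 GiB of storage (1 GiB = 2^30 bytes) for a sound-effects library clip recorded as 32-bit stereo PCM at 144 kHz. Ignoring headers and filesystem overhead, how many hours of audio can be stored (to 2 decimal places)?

Uncompressed byte rate = 144,000 × 4 × 2 = 1,152,000 bytes/s.
Capacity = 4 × 1,073,741,824 = 4,294,967,296 bytes.
4,294,967,296 / 1,152,000 ≈ 3728.27 s → 1.04 hours.

1.04 hours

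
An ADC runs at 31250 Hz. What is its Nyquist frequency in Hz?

Nyquist frequency = sample rate / 2 = 31,250 / 2 = 15,625 Hz.

15,625 Hz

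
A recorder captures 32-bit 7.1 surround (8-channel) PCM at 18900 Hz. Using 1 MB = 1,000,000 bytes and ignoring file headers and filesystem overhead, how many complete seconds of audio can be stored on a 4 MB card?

Uncompressed byte rate = 18,900 × 4 × 8 = 604,800 bytes/s.
Capacity = 4 × 1,000,000 = 4,000,000 bytes.
4,000,000 / 604,800 ≈ 6.61 s → 6 seconds.

6 seconds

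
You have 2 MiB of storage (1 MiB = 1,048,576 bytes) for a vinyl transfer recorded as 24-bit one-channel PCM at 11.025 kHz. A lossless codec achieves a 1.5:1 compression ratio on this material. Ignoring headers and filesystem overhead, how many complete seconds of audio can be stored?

Uncompressed byte rate = 11,025 × 3 × 1 = 33,075 bytes/s.
After 1.5:1 compression, effective rate ≈ 22050 bytes/s.
Capacity = 2 × 1,048,576 = 2,097,152 bytes.
2,097,152 / effective rate ≈ 95.11 s → 95 seconds.

95 seconds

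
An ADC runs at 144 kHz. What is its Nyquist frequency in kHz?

72 kHz

Nyquist frequency = sample rate / 2 = 144,000 / 2 = 72 kHz.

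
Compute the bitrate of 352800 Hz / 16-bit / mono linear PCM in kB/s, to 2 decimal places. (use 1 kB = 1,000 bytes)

705.60 kB/s

Bit rate = 352,800 × 16 × 1 = 5,644,800 bits/s.
5,644,800 / 8 = 705,600 B/s = 705.60 kB/s.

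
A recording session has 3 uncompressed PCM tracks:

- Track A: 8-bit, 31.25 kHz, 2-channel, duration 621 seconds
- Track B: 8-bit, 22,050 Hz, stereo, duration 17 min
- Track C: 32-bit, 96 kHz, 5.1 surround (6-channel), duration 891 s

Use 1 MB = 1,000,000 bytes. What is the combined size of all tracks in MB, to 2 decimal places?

Track A: 31,250 × 621 × 1 × 2 = 38,812,500 bytes.
Track B: 17 min = 1,020 s; 22,050 × 1,020 × 1 × 2 = 44,982,000 bytes.
Track C: 96,000 × 891 × 4 × 6 = 2,052,864,000 bytes.
Total = 2,136,658,500 bytes = 2136.66 MB.

2136.66 MB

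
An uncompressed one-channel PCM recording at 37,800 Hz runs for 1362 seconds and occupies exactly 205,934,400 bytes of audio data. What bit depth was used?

32 bits

Bytes per sample = 205,934,400 / (37,800 × 1,362 × 1) = 205,934,400 / 51,483,600 = 4.
Bit depth = 4 × 8 = 32 bits.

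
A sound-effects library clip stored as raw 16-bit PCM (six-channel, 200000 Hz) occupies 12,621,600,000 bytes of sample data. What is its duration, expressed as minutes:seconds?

87:39

Byte rate = 200,000 × 2 × 6 = 2,400,000 bytes/s.
Duration = 12,621,600,000 / 2,400,000 = 5,259 s.
5,259 s = 87:39.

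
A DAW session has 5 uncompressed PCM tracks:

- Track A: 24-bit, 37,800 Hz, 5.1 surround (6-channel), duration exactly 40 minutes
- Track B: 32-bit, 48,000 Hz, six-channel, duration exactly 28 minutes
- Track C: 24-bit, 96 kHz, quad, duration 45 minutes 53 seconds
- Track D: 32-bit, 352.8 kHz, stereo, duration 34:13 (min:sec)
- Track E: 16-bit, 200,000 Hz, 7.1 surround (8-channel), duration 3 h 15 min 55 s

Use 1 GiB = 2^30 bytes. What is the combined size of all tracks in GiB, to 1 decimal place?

Track A: exactly 40 minutes = 2,400 s; 37,800 × 2,400 × 3 × 6 = 1,632,960,000 bytes.
Track B: exactly 28 minutes = 1,680 s; 48,000 × 1,680 × 4 × 6 = 1,935,360,000 bytes.
Track C: 45 minutes 53 seconds = 2,753 s; 96,000 × 2,753 × 3 × 4 = 3,171,456,000 bytes.
Track D: 34:13 (min:sec) = 2,053 s; 352,800 × 2,053 × 4 × 2 = 5,794,387,200 bytes.
Track E: 3 h 15 min 55 s = 11,755 s; 200,000 × 11,755 × 2 × 8 = 37,616,000,000 bytes.
Total = 50,150,163,200 bytes = 46.7 GiB.

46.7 GiB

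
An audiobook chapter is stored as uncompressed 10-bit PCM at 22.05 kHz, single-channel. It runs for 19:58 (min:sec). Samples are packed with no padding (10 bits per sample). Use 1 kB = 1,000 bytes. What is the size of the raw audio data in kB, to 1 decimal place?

33019.9 kB

Duration = 19:58 (min:sec) = 1,198 s.
Bits = 22,050 × 1,198 × 10 × 1 = 264,159,000 bits = 33,019,875 bytes.
33,019,875 / 1,000 = 33019.9 kB.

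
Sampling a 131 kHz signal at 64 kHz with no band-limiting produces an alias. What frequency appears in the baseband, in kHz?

3 kHz

Nyquist = 64,000/2 = 32,000 Hz; 131,000 Hz exceeds it.
Alias = |131,000 − 2×64,000| = |131,000 − 128,000| = 3,000 Hz = 3 kHz.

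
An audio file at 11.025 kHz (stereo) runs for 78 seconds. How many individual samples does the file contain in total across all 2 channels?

11,025 × 78 s × 2 ch = 1,719,900 samples.

1,719,900 samples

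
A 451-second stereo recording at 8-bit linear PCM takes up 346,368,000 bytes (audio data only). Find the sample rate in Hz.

384,000 Hz

Bytes = sample_rate × seconds × bytes_per_sample × channels.
sample_rate = 346,368,000 / (451 × 1 × 2) = 346,368,000 / 902 = 384,000 Hz.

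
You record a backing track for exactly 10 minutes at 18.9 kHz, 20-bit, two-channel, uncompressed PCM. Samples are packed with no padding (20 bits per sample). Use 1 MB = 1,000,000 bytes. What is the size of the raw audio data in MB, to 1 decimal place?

Duration = exactly 10 minutes = 600 s.
Bits = 18,900 × 600 × 20 × 2 = 453,600,000 bits = 56,700,000 bytes.
56,700,000 / 1,000,000 = 56.7 MB.

56.7 MB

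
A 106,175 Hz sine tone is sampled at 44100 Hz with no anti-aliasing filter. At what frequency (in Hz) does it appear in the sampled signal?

Nyquist = 44,100/2 = 22,050 Hz; 106,175 Hz exceeds it.
Alias = |106,175 − 2×44,100| = |106,175 − 88,200| = 17,975 Hz.

17,975 Hz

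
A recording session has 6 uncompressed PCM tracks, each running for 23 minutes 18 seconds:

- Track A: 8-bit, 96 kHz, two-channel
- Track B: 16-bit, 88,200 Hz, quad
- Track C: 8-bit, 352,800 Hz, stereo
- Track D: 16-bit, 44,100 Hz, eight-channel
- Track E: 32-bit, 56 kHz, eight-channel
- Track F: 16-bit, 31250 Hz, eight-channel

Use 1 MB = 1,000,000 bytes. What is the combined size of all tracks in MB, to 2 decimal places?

6431.92 MB

23 minutes 18 seconds = 1,398 s.
Track A: 96,000 × 1,398 × 1 × 2 = 268,416,000 bytes.
Track B: 88,200 × 1,398 × 2 × 4 = 986,428,800 bytes.
Track C: 352,800 × 1,398 × 1 × 2 = 986,428,800 bytes.
Track D: 44,100 × 1,398 × 2 × 8 = 986,428,800 bytes.
Track E: 56,000 × 1,398 × 4 × 8 = 2,505,216,000 bytes.
Track F: 31,250 × 1,398 × 2 × 8 = 699,000,000 bytes.
Total = 6,431,918,400 bytes = 6431.92 MB.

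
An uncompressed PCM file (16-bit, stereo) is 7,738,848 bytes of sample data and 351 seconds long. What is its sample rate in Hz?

Bytes = sample_rate × seconds × bytes_per_sample × channels.
sample_rate = 7,738,848 / (351 × 2 × 2) = 7,738,848 / 1,404 = 5,512 Hz.

5,512 Hz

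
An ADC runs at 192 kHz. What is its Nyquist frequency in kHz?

Nyquist frequency = sample rate / 2 = 192,000 / 2 = 96 kHz.

96 kHz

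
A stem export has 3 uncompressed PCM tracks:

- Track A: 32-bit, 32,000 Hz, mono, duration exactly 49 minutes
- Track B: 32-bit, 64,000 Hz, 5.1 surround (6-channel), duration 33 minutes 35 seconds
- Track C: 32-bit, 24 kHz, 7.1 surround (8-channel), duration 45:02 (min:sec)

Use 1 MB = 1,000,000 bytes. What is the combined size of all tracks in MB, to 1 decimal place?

Track A: exactly 49 minutes = 2,940 s; 32,000 × 2,940 × 4 × 1 = 376,320,000 bytes.
Track B: 33 minutes 35 seconds = 2,015 s; 64,000 × 2,015 × 4 × 6 = 3,095,040,000 bytes.
Track C: 45:02 (min:sec) = 2,702 s; 24,000 × 2,702 × 4 × 8 = 2,075,136,000 bytes.
Total = 5,546,496,000 bytes = 5546.5 MB.

5546.5 MB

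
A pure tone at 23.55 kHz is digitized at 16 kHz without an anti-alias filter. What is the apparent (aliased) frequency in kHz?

7.55 kHz

Nyquist = 16,000/2 = 8,000 Hz; 23,550 Hz exceeds it.
Alias = |23,550 − 1×16,000| = |23,550 − 16,000| = 7,550 Hz = 7.55 kHz.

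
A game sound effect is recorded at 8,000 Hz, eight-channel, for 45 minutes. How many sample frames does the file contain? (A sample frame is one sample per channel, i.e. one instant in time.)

21,600,000 sample frames

45 minutes = 2,700 s.
8,000 samples/s × 2,700 s = 21,600,000 frames.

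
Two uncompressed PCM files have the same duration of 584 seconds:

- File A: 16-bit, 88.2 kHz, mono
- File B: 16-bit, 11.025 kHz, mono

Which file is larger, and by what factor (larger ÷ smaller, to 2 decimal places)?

File A, by a factor of 8.00

File A: 88,200 × 2 × 1 = 176,400 bytes/s.
File B: 11,025 × 2 × 1 = 22,050 bytes/s.
File A is larger; ratio = 103,017,600 / 12,877,200 = 8.00.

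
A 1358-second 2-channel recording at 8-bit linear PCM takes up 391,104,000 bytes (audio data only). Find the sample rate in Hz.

Bytes = sample_rate × seconds × bytes_per_sample × channels.
sample_rate = 391,104,000 / (1,358 × 1 × 2) = 391,104,000 / 2,716 = 144,000 Hz.

144,000 Hz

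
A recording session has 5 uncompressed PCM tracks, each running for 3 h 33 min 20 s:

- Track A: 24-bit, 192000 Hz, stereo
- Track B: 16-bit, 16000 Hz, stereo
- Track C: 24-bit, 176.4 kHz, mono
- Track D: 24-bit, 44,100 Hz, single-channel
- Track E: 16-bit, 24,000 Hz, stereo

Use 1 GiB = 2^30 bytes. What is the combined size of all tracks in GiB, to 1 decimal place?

3 h 33 min 20 s = 12,800 s.
Track A: 192,000 × 12,800 × 3 × 2 = 14,745,600,000 bytes.
Track B: 16,000 × 12,800 × 2 × 2 = 819,200,000 bytes.
Track C: 176,400 × 12,800 × 3 × 1 = 6,773,760,000 bytes.
Track D: 44,100 × 12,800 × 3 × 1 = 1,693,440,000 bytes.
Track E: 24,000 × 12,800 × 2 × 2 = 1,228,800,000 bytes.
Total = 25,260,800,000 bytes = 23.5 GiB.

23.5 GiB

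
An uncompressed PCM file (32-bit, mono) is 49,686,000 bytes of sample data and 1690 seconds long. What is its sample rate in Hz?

Bytes = sample_rate × seconds × bytes_per_sample × channels.
sample_rate = 49,686,000 / (1,690 × 4 × 1) = 49,686,000 / 6,760 = 7,350 Hz.

7,350 Hz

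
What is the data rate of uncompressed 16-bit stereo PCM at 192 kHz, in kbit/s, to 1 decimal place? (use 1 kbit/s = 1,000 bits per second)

6144.0 kbit/s

Bit rate = 192,000 × 16 × 2 = 6,144,000 bits/s.
= 6144.0 kbit/s.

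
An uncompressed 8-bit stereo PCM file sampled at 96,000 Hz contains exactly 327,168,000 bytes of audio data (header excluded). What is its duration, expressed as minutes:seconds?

Byte rate = 96,000 × 1 × 2 = 192,000 bytes/s.
Duration = 327,168,000 / 192,000 = 1,704 s.
1,704 s = 28:24.

28:24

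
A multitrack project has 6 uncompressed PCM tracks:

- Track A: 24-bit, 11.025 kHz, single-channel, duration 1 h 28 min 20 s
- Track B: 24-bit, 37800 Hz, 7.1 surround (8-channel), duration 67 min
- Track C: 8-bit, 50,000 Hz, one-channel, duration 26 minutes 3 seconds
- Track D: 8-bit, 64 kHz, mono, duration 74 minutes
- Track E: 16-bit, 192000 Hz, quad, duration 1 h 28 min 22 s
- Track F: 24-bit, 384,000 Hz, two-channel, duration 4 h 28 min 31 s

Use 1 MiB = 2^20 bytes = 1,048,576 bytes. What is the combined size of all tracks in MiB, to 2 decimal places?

Track A: 1 h 28 min 20 s = 5,300 s; 11,025 × 5,300 × 3 × 1 = 175,297,500 bytes.
Track B: 67 min = 4,020 s; 37,800 × 4,020 × 3 × 8 = 3,646,944,000 bytes.
Track C: 26 minutes 3 seconds = 1,563 s; 50,000 × 1,563 × 1 × 1 = 78,150,000 bytes.
Track D: 74 minutes = 4,440 s; 64,000 × 4,440 × 1 × 1 = 284,160,000 bytes.
Track E: 1 h 28 min 22 s = 5,302 s; 192,000 × 5,302 × 2 × 4 = 8,143,872,000 bytes.
Track F: 4 h 28 min 31 s = 16,111 s; 384,000 × 16,111 × 3 × 2 = 37,119,744,000 bytes.
Total = 49,448,167,500 bytes = 47157.45 MiB.

47157.45 MiB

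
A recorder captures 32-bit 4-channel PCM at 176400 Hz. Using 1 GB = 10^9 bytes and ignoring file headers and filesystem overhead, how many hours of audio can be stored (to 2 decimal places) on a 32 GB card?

3.15 hours

Uncompressed byte rate = 176,400 × 4 × 4 = 2,822,400 bytes/s.
Capacity = 32 × 1,000,000,000 = 32,000,000,000 bytes.
32,000,000,000 / 2,822,400 ≈ 11337.87 s → 3.15 hours.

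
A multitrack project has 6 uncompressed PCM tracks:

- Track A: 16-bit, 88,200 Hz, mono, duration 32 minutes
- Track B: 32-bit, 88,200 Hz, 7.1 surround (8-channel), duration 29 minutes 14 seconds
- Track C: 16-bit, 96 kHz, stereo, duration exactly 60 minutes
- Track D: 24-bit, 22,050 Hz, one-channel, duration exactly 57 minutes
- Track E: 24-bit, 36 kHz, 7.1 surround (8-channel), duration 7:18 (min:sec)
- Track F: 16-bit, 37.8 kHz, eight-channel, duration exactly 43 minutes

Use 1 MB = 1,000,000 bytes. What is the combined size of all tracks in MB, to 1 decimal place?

8836.6 MB

Track A: 32 minutes = 1,920 s; 88,200 × 1,920 × 2 × 1 = 338,688,000 bytes.
Track B: 29 minutes 14 seconds = 1,754 s; 88,200 × 1,754 × 4 × 8 = 4,950,489,600 bytes.
Track C: exactly 60 minutes = 3,600 s; 96,000 × 3,600 × 2 × 2 = 1,382,400,000 bytes.
Track D: exactly 57 minutes = 3,420 s; 22,050 × 3,420 × 3 × 1 = 226,233,000 bytes.
Track E: 7:18 (min:sec) = 438 s; 36,000 × 438 × 3 × 8 = 378,432,000 bytes.
Track F: exactly 43 minutes = 2,580 s; 37,800 × 2,580 × 2 × 8 = 1,560,384,000 bytes.
Total = 8,836,626,600 bytes = 8836.6 MB.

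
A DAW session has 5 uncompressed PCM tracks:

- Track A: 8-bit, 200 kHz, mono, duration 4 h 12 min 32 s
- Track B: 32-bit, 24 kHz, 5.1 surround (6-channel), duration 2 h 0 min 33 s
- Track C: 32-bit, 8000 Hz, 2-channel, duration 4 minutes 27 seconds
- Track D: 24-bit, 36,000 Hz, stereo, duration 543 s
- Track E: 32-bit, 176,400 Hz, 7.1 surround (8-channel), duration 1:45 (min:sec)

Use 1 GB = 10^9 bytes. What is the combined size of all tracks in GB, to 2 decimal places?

7.92 GB

Track A: 4 h 12 min 32 s = 15,152 s; 200,000 × 15,152 × 1 × 1 = 3,030,400,000 bytes.
Track B: 2 h 0 min 33 s = 7,233 s; 24,000 × 7,233 × 4 × 6 = 4,166,208,000 bytes.
Track C: 4 minutes 27 seconds = 267 s; 8,000 × 267 × 4 × 2 = 17,088,000 bytes.
Track D: 36,000 × 543 × 3 × 2 = 117,288,000 bytes.
Track E: 1:45 (min:sec) = 105 s; 176,400 × 105 × 4 × 8 = 592,704,000 bytes.
Total = 7,923,688,000 bytes = 7.92 GB.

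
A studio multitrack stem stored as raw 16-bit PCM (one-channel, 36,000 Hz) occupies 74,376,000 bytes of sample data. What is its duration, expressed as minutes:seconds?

Byte rate = 36,000 × 2 × 1 = 72,000 bytes/s.
Duration = 74,376,000 / 72,000 = 1,033 s.
1,033 s = 17:13.

17:13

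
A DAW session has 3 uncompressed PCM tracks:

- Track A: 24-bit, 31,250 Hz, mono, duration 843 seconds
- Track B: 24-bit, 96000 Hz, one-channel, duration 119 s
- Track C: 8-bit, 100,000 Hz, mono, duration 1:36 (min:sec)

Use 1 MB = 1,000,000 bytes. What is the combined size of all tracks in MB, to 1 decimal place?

Track A: 31,250 × 843 × 3 × 1 = 79,031,250 bytes.
Track B: 96,000 × 119 × 3 × 1 = 34,272,000 bytes.
Track C: 1:36 (min:sec) = 96 s; 100,000 × 96 × 1 × 1 = 9,600,000 bytes.
Total = 122,903,250 bytes = 122.9 MB.

122.9 MB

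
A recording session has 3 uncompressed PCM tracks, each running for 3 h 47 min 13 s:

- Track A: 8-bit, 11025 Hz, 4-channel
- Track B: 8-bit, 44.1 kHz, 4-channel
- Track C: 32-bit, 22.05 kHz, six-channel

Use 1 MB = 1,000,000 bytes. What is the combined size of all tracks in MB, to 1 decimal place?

3 h 47 min 13 s = 13,633 s.
Track A: 11,025 × 13,633 × 1 × 4 = 601,215,300 bytes.
Track B: 44,100 × 13,633 × 1 × 4 = 2,404,861,200 bytes.
Track C: 22,050 × 13,633 × 4 × 6 = 7,214,583,600 bytes.
Total = 10,220,660,100 bytes = 10220.7 MB.

10220.7 MB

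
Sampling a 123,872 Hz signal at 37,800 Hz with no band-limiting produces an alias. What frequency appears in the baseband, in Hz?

Nyquist = 37,800/2 = 18,900 Hz; 123,872 Hz exceeds it.
Alias = |123,872 − 3×37,800| = |123,872 − 113,400| = 10,472 Hz.

10,472 Hz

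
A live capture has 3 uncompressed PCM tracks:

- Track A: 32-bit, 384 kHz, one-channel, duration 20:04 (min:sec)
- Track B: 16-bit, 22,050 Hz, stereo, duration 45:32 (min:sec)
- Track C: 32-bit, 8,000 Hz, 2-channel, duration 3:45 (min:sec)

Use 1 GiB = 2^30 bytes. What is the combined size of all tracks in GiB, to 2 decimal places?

1.96 GiB

Track A: 20:04 (min:sec) = 1,204 s; 384,000 × 1,204 × 4 × 1 = 1,849,344,000 bytes.
Track B: 45:32 (min:sec) = 2,732 s; 22,050 × 2,732 × 2 × 2 = 240,962,400 bytes.
Track C: 3:45 (min:sec) = 225 s; 8,000 × 225 × 4 × 2 = 14,400,000 bytes.
Total = 2,104,706,400 bytes = 1.96 GiB.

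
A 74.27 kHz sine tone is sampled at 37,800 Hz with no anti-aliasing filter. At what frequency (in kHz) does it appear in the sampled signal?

Nyquist = 37,800/2 = 18,900 Hz; 74,270 Hz exceeds it.
Alias = |74,270 − 2×37,800| = |74,270 − 75,600| = 1,330 Hz = 1.33 kHz.

1.33 kHz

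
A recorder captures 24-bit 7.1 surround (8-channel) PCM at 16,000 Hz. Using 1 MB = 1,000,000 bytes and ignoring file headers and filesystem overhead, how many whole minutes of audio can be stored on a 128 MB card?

Uncompressed byte rate = 16,000 × 3 × 8 = 384,000 bytes/s.
Capacity = 128 × 1,000,000 = 128,000,000 bytes.
128,000,000 / 384,000 ≈ 333.33 s → 5 minutes.

5 minutes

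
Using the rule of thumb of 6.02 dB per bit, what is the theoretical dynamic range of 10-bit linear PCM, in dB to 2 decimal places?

10 × 6.02 = 60.20 dB.

60.20 dB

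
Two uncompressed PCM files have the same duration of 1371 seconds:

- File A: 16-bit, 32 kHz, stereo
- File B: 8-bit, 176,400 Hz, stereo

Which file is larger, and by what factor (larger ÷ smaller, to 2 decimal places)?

File B, by a factor of 2.76

File A: 32,000 × 2 × 2 = 128,000 bytes/s.
File B: 176,400 × 1 × 2 = 352,800 bytes/s.
File B is larger; ratio = 483,688,800 / 175,488,000 = 2.76.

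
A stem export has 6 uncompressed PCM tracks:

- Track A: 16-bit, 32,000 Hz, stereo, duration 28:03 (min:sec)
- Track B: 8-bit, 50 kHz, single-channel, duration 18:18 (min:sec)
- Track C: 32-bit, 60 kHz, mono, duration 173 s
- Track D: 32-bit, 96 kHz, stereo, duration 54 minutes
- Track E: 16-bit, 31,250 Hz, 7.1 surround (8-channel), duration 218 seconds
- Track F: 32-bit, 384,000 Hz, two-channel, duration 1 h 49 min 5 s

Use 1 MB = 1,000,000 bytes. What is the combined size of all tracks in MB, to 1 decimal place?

Track A: 28:03 (min:sec) = 1,683 s; 32,000 × 1,683 × 2 × 2 = 215,424,000 bytes.
Track B: 18:18 (min:sec) = 1,098 s; 50,000 × 1,098 × 1 × 1 = 54,900,000 bytes.
Track C: 60,000 × 173 × 4 × 1 = 41,520,000 bytes.
Track D: 54 minutes = 3,240 s; 96,000 × 3,240 × 4 × 2 = 2,488,320,000 bytes.
Track E: 31,250 × 218 × 2 × 8 = 109,000,000 bytes.
Track F: 1 h 49 min 5 s = 6,545 s; 384,000 × 6,545 × 4 × 2 = 20,106,240,000 bytes.
Total = 23,015,404,000 bytes = 23015.4 MB.

23015.4 MB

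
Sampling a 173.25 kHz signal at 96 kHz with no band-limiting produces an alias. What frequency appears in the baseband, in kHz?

Nyquist = 96,000/2 = 48,000 Hz; 173,250 Hz exceeds it.
Alias = |173,250 − 2×96,000| = |173,250 − 192,000| = 18,750 Hz = 18.75 kHz.

18.75 kHz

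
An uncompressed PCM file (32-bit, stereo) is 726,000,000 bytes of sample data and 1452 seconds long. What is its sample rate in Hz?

62,500 Hz

Bytes = sample_rate × seconds × bytes_per_sample × channels.
sample_rate = 726,000,000 / (1,452 × 4 × 2) = 726,000,000 / 11,616 = 62,500 Hz.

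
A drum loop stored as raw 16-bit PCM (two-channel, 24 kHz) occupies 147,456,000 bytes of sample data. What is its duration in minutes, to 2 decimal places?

25.60 minutes

Byte rate = 24,000 × 2 × 2 = 96,000 bytes/s.
Duration = 147,456,000 / 96,000 = 1,536 s.
1,536 s / 60 = 25.60 minutes.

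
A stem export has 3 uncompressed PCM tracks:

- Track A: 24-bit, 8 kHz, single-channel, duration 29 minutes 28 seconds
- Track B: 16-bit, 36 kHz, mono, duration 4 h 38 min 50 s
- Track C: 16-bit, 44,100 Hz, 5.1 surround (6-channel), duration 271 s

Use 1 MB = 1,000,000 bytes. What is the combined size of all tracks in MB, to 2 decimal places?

1390.41 MB

Track A: 29 minutes 28 seconds = 1,768 s; 8,000 × 1,768 × 3 × 1 = 42,432,000 bytes.
Track B: 4 h 38 min 50 s = 16,730 s; 36,000 × 16,730 × 2 × 1 = 1,204,560,000 bytes.
Track C: 44,100 × 271 × 2 × 6 = 143,413,200 bytes.
Total = 1,390,405,200 bytes = 1390.41 MB.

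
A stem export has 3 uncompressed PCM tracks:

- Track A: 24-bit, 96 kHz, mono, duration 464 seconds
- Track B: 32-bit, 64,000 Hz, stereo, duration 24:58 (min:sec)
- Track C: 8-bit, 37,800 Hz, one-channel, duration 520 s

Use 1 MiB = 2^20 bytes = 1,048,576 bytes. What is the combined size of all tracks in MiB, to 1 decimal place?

Track A: 96,000 × 464 × 3 × 1 = 133,632,000 bytes.
Track B: 24:58 (min:sec) = 1,498 s; 64,000 × 1,498 × 4 × 2 = 766,976,000 bytes.
Track C: 37,800 × 520 × 1 × 1 = 19,656,000 bytes.
Total = 920,264,000 bytes = 877.6 MiB.

877.6 MiB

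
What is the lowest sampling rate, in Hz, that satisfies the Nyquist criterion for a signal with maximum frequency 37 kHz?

74,000 Hz

Minimum sample rate = 2 × 37,000 Hz = 74,000 Hz.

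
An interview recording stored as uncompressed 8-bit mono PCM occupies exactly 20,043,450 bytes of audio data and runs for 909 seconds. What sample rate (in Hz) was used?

22,050 Hz

Bytes = sample_rate × seconds × bytes_per_sample × channels.
sample_rate = 20,043,450 / (909 × 1 × 1) = 20,043,450 / 909 = 22,050 Hz.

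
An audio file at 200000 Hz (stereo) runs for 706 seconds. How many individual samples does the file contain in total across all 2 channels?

200,000 × 706 s × 2 ch = 282,400,000 samples.

282,400,000 samples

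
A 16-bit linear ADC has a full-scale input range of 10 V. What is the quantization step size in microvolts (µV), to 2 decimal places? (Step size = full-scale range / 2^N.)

10 V / 2^16 = 10 / 65,536 V = 152.59 µV.

152.59 µV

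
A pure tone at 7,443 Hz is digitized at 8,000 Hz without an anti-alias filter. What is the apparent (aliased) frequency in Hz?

557 Hz

Nyquist = 8,000/2 = 4,000 Hz; 7,443 Hz exceeds it.
Alias = |7,443 − 1×8,000| = |7,443 − 8,000| = 557 Hz.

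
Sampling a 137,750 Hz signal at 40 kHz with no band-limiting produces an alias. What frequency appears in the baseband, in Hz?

Nyquist = 40,000/2 = 20,000 Hz; 137,750 Hz exceeds it.
Alias = |137,750 − 3×40,000| = |137,750 − 120,000| = 17,750 Hz.

17,750 Hz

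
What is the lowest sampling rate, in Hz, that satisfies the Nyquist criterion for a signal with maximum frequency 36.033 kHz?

Minimum sample rate = 2 × 36,033 Hz = 72,066 Hz.

72,066 Hz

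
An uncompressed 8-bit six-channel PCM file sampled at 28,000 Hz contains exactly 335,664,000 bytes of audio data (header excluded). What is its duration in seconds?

Byte rate = 28,000 × 1 × 6 = 168,000 bytes/s.
Duration = 335,664,000 / 168,000 = 1,998 s.

1,998 seconds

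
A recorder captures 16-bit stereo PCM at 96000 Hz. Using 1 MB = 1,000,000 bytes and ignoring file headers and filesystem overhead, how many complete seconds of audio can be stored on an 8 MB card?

20 seconds

Uncompressed byte rate = 96,000 × 2 × 2 = 384,000 bytes/s.
Capacity = 8 × 1,000,000 = 8,000,000 bytes.
8,000,000 / 384,000 ≈ 20.83 s → 20 seconds.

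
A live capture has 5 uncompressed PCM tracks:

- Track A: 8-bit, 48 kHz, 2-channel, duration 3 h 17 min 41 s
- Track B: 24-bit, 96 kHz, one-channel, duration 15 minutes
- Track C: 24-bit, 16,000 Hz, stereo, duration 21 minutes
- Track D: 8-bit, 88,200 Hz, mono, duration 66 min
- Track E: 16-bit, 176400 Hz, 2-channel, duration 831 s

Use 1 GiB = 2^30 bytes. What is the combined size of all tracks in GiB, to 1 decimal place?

Track A: 3 h 17 min 41 s = 11,861 s; 48,000 × 11,861 × 1 × 2 = 1,138,656,000 bytes.
Track B: 15 minutes = 900 s; 96,000 × 900 × 3 × 1 = 259,200,000 bytes.
Track C: 21 minutes = 1,260 s; 16,000 × 1,260 × 3 × 2 = 120,960,000 bytes.
Track D: 66 min = 3,960 s; 88,200 × 3,960 × 1 × 1 = 349,272,000 bytes.
Track E: 176,400 × 831 × 2 × 2 = 586,353,600 bytes.
Total = 2,454,441,600 bytes = 2.3 GiB.

2.3 GiB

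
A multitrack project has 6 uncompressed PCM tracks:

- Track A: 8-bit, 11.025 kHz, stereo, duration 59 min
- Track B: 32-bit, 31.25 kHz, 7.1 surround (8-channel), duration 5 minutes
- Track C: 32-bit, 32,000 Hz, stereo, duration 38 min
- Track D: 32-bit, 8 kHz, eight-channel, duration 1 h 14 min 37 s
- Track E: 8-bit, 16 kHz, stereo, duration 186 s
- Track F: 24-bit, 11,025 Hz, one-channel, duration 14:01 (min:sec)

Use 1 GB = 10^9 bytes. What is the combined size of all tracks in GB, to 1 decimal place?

Track A: 59 min = 3,540 s; 11,025 × 3,540 × 1 × 2 = 78,057,000 bytes.
Track B: 5 minutes = 300 s; 31,250 × 300 × 4 × 8 = 300,000,000 bytes.
Track C: 38 min = 2,280 s; 32,000 × 2,280 × 4 × 2 = 583,680,000 bytes.
Track D: 1 h 14 min 37 s = 4,477 s; 8,000 × 4,477 × 4 × 8 = 1,146,112,000 bytes.
Track E: 16,000 × 186 × 1 × 2 = 5,952,000 bytes.
Track F: 14:01 (min:sec) = 841 s; 11,025 × 841 × 3 × 1 = 27,816,075 bytes.
Total = 2,141,617,075 bytes = 2.1 GB.

2.1 GB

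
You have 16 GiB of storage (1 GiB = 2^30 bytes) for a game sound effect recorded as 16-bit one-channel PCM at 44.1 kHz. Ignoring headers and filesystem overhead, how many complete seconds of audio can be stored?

194,783 seconds

Uncompressed byte rate = 44,100 × 2 × 1 = 88,200 bytes/s.
Capacity = 16 × 1,073,741,824 = 17,179,869,184 bytes.
17,179,869,184 / 88,200 ≈ 194783.1 s → 194,783 seconds.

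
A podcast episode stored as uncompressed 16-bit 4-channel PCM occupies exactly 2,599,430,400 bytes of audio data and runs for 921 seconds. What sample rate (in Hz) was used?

352,800 Hz

Bytes = sample_rate × seconds × bytes_per_sample × channels.
sample_rate = 2,599,430,400 / (921 × 2 × 4) = 2,599,430,400 / 7,368 = 352,800 Hz.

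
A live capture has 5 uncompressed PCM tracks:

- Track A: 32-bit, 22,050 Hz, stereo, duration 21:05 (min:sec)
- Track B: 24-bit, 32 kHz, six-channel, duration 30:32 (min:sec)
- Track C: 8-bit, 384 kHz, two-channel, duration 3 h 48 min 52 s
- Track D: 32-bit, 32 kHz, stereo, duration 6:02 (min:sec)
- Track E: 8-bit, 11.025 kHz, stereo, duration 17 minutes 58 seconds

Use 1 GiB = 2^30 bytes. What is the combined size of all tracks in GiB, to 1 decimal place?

11.1 GiB

Track A: 21:05 (min:sec) = 1,265 s; 22,050 × 1,265 × 4 × 2 = 223,146,000 bytes.
Track B: 30:32 (min:sec) = 1,832 s; 32,000 × 1,832 × 3 × 6 = 1,055,232,000 bytes.
Track C: 3 h 48 min 52 s = 13,732 s; 384,000 × 13,732 × 1 × 2 = 10,546,176,000 bytes.
Track D: 6:02 (min:sec) = 362 s; 32,000 × 362 × 4 × 2 = 92,672,000 bytes.
Track E: 17 minutes 58 seconds = 1,078 s; 11,025 × 1,078 × 1 × 2 = 23,769,900 bytes.
Total = 11,940,995,900 bytes = 11.1 GiB.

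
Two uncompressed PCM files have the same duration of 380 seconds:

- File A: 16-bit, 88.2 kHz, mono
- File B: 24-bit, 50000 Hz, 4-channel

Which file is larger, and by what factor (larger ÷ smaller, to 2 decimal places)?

File B, by a factor of 3.40

File A: 88,200 × 2 × 1 = 176,400 bytes/s.
File B: 50,000 × 3 × 4 = 600,000 bytes/s.
File B is larger; ratio = 228,000,000 / 67,032,000 = 3.40.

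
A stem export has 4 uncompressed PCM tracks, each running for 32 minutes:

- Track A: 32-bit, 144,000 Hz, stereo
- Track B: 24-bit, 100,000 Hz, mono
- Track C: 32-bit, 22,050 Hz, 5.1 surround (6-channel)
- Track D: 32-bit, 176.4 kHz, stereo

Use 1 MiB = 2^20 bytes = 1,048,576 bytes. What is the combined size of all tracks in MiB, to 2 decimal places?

32 minutes = 1,920 s.
Track A: 144,000 × 1,920 × 4 × 2 = 2,211,840,000 bytes.
Track B: 100,000 × 1,920 × 3 × 1 = 576,000,000 bytes.
Track C: 22,050 × 1,920 × 4 × 6 = 1,016,064,000 bytes.
Track D: 176,400 × 1,920 × 4 × 2 = 2,709,504,000 bytes.
Total = 6,513,408,000 bytes = 6211.67 MiB.

6211.67 MiB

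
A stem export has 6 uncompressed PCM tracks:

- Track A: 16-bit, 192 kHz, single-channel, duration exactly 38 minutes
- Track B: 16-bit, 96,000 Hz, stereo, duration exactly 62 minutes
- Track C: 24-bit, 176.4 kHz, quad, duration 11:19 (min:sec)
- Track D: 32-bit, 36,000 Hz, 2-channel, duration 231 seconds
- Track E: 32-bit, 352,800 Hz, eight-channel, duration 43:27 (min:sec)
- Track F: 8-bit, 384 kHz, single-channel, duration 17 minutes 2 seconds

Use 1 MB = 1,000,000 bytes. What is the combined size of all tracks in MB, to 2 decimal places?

33632.27 MB

Track A: exactly 38 minutes = 2,280 s; 192,000 × 2,280 × 2 × 1 = 875,520,000 bytes.
Track B: exactly 62 minutes = 3,720 s; 96,000 × 3,720 × 2 × 2 = 1,428,480,000 bytes.
Track C: 11:19 (min:sec) = 679 s; 176,400 × 679 × 3 × 4 = 1,437,307,200 bytes.
Track D: 36,000 × 231 × 4 × 2 = 66,528,000 bytes.
Track E: 43:27 (min:sec) = 2,607 s; 352,800 × 2,607 × 4 × 8 = 29,431,987,200 bytes.
Track F: 17 minutes 2 seconds = 1,022 s; 384,000 × 1,022 × 1 × 1 = 392,448,000 bytes.
Total = 33,632,270,400 bytes = 33632.27 MB.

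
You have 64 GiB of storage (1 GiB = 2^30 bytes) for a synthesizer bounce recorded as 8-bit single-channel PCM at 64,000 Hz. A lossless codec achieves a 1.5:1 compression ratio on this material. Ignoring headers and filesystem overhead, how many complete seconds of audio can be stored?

1,610,612 seconds

Uncompressed byte rate = 64,000 × 1 × 1 = 64,000 bytes/s.
After 1.5:1 compression, effective rate ≈ 42666.67 bytes/s.
Capacity = 64 × 1,073,741,824 = 68,719,476,736 bytes.
68,719,476,736 / effective rate ≈ 1610612.74 s → 1,610,612 seconds.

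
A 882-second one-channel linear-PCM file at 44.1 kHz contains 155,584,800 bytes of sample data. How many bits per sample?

Bytes per sample = 155,584,800 / (44,100 × 882 × 1) = 155,584,800 / 38,896,200 = 4.
Bit depth = 4 × 8 = 32 bits.

32 bits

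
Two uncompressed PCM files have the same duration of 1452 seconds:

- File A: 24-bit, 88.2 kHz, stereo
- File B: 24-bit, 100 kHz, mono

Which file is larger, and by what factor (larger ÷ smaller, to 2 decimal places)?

File A, by a factor of 1.76

File A: 88,200 × 3 × 2 = 529,200 bytes/s.
File B: 100,000 × 3 × 1 = 300,000 bytes/s.
File A is larger; ratio = 768,398,400 / 435,600,000 = 1.76.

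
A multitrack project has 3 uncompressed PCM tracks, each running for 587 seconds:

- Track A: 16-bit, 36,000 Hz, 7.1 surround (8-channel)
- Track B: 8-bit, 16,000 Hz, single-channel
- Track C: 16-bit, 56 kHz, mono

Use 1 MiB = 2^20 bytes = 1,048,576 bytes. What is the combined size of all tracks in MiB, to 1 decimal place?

394.1 MiB

Track A: 36,000 × 587 × 2 × 8 = 338,112,000 bytes.
Track B: 16,000 × 587 × 1 × 1 = 9,392,000 bytes.
Track C: 56,000 × 587 × 2 × 1 = 65,744,000 bytes.
Total = 413,248,000 bytes = 394.1 MiB.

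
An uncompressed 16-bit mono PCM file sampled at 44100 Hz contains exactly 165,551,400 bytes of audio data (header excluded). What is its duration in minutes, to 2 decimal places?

31.28 minutes

Byte rate = 44,100 × 2 × 1 = 88,200 bytes/s.
Duration = 165,551,400 / 88,200 = 1,877 s.
1,877 s / 60 = 31.28 minutes.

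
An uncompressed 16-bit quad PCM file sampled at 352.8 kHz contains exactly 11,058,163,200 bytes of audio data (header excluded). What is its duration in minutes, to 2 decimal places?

65.30 minutes

Byte rate = 352,800 × 2 × 4 = 2,822,400 bytes/s.
Duration = 11,058,163,200 / 2,822,400 = 3,918 s.
3,918 s / 60 = 65.30 minutes.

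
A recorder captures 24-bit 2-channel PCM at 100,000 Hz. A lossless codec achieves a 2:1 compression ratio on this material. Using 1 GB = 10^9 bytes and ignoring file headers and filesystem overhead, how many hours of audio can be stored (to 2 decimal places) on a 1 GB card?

0.93 hours

Uncompressed byte rate = 100,000 × 3 × 2 = 600,000 bytes/s.
After 2:1 compression, effective rate ≈ 300000 bytes/s.
Capacity = 1 × 1,000,000,000 = 1,000,000,000 bytes.
1,000,000,000 / effective rate ≈ 3333.33 s → 0.93 hours.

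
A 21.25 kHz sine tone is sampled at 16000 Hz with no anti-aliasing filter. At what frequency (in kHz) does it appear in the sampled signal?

5.25 kHz

Nyquist = 16,000/2 = 8,000 Hz; 21,250 Hz exceeds it.
Alias = |21,250 − 1×16,000| = |21,250 − 16,000| = 5,250 Hz = 5.25 kHz.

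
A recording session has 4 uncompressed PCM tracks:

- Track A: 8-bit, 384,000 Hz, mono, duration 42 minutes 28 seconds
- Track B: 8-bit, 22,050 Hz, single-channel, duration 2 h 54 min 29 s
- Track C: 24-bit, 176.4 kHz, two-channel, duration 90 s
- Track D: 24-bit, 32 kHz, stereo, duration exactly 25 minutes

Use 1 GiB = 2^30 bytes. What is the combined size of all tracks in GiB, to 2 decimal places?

1.48 GiB

Track A: 42 minutes 28 seconds = 2,548 s; 384,000 × 2,548 × 1 × 1 = 978,432,000 bytes.
Track B: 2 h 54 min 29 s = 10,469 s; 22,050 × 10,469 × 1 × 1 = 230,841,450 bytes.
Track C: 176,400 × 90 × 3 × 2 = 95,256,000 bytes.
Track D: exactly 25 minutes = 1,500 s; 32,000 × 1,500 × 3 × 2 = 288,000,000 bytes.
Total = 1,592,529,450 bytes = 1.48 GiB.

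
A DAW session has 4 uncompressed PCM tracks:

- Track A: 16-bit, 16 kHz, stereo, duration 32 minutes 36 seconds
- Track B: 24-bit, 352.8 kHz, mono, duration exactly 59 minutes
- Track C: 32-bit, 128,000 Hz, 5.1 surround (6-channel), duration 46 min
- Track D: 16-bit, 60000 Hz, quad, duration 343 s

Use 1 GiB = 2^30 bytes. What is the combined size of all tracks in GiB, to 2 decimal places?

Track A: 32 minutes 36 seconds = 1,956 s; 16,000 × 1,956 × 2 × 2 = 125,184,000 bytes.
Track B: exactly 59 minutes = 3,540 s; 352,800 × 3,540 × 3 × 1 = 3,746,736,000 bytes.
Track C: 46 min = 2,760 s; 128,000 × 2,760 × 4 × 6 = 8,478,720,000 bytes.
Track D: 60,000 × 343 × 2 × 4 = 164,640,000 bytes.
Total = 12,515,280,000 bytes = 11.66 GiB.

11.66 GiB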